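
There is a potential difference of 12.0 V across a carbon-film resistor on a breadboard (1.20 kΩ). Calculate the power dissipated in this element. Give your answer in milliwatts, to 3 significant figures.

120 mW

With V across and R both known, P = V²/R gives the dissipation directly.
P = (12.0 V)² / 1200 Ω = 0.1200 W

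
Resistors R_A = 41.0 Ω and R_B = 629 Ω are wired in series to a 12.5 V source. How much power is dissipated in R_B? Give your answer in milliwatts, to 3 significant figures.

219 mW

In a series string the same current flows through every resistor — find that current, then P = I²R for the one we want.
R_total = 41.0 + 629 = 670.0 Ω
I = V / R_total = 12.5 / 670.0 = 0.01866 A
P_R_B = I² × R_B = (0.01866)² × 629 = 0.2189 W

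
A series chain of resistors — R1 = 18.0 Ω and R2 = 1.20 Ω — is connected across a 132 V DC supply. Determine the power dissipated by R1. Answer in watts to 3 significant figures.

Series elements share the same current, so find I first, then use P = I²R.
R_total = 18.0 + 1.20 = 19.20 Ω
I = V / R_total = 132 / 19.20 = 6.875 A
P_R1 = I² × R1 = (6.875)² × 18.0 = 850.8 W

851 W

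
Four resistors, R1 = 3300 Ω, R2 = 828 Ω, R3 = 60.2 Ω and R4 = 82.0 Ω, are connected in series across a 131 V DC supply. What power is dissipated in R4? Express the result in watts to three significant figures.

0.0772 W

Since the resistors are in series they all carry the loop current I = V/R_total; the power in any one is I²R.
R_total = 3300 + 828 + 60.2 + 82.0 = 4270 Ω
I = V / R_total = 131 / 4270 = 0.03068 A
P_R4 = I² × R4 = (0.03068)² × 82.0 = 0.07717 W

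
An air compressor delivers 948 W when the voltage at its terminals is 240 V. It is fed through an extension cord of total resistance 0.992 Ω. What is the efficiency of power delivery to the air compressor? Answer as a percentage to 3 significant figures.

I = P / V = 948 / 240 = 3.950 A through the extension cord.
P_line = I² R_line = (3.950)² × 0.992 = 15.48 W
P_source = P_load + P_line = 948.0 + 15.48 = 963.5 W
η = P_load / P_source = 948.0 / 963.5 = 0.9839

98.4 %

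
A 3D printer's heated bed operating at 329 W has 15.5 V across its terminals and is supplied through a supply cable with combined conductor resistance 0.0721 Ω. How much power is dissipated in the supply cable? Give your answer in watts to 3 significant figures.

32.5 W

Line loss is just I²R for the cable — we know both I and R_line directly.
I = P / V = 329 / 15.5 = 21.23 A through the supply cable.
P_line = I² R_line = (21.23)² × 0.0721 = 32.48 W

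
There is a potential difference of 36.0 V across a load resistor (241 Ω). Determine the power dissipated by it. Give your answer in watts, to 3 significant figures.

5.38 W

V and R are stated; P = V²/R avoids computing the current.
P = (36.0 V)² / 241 Ω = 5.378 W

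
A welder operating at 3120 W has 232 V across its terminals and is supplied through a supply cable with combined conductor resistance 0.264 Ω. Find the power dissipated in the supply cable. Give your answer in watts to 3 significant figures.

47.7 W

The supply cable and load are in series, so the same current flows in both; the loss is I²R_line.
I = P / V = 3120 / 232 = 13.45 A through the supply cable.
P_line = I² R_line = (13.45)² × 0.264 = 47.75 W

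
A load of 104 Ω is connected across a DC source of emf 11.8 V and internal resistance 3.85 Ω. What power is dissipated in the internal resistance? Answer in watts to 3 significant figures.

0.0461 W

The source's internal resistance is just another series element carrying I; its dissipation is I²r.
I = ε / (r + R) = 11.8 / (3.85 + 104) = 0.1094 A
P_int = I² r = (0.1094)² × 3.85 = 0.04609 W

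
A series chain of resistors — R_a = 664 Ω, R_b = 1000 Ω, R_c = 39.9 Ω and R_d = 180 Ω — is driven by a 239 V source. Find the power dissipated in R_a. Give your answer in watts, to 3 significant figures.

The current is common to all series resistors; compute it, then apply P = I²R for the target.
R_total = 664 + 1000 + 39.9 + 180 = 1884 Ω
I = V / R_total = 239 / 1884 = 0.1269 A
P_R_a = I² × R_a = (0.1269)² × 664 = 10.69 W

10.7 W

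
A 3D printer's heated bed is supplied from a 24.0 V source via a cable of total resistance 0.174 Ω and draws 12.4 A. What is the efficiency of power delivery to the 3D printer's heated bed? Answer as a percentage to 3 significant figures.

91.0 %

The cable carries the full 12.4 A.
P_line = I² R_line = (12.40)² × 0.174 = 26.75 W
P_source = V I = 24.0 × 12.40 = 297.6 W; P_load = 270.8 W
η = P_load / P_source = 270.8 / 297.6 = 0.9101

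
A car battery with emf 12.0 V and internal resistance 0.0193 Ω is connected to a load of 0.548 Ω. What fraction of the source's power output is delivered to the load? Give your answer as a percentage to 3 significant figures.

η = P_load/(P_load+P_int) = I²R/(I²R+I²r) = R/(R+r) — the I² cancels for series elements.
η = R / (R + r) = 0.548 / (0.548 + 0.0193) = 0.9660

96.6 %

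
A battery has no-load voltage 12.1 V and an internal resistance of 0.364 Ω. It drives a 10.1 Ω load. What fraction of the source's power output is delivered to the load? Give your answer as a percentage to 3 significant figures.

96.5 %

Efficiency is P_load / P_total. With a series r and R sharing the same I, P = I²R for each, so η = R/(R+r).
η = R / (R + r) = 10.1 / (10.1 + 0.364) = 0.9652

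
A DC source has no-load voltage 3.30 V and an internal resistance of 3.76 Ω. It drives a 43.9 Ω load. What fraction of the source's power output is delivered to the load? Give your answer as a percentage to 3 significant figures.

92.1 %

Both r and R carry the same current, so the power split is just the resistance split: η = R/(R+r).
η = R / (R + r) = 43.9 / (43.9 + 3.76) = 0.9211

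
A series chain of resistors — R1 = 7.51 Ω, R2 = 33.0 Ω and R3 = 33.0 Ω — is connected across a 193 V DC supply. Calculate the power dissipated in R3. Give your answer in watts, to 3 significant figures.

227 W

Since the resistors are in series they all carry the loop current I = V/R_total; the power in any one is I²R.
R_total = 7.51 + 33.0 + 33.0 = 73.51 Ω
I = V / R_total = 193 / 73.51 = 2.625 A
P_R3 = I² × R3 = (2.625)² × 33.0 = 227.5 W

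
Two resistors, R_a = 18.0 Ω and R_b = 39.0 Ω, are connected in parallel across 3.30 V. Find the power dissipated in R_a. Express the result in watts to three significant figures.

0.605 W

The supply voltage appears across each parallel branch — just use P = V²/R_a.
P_R_a = V² / R_a = (3.30)² / 18.0 Ω = 0.6050 W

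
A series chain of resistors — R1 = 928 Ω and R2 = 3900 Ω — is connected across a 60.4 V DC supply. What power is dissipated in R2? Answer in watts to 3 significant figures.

Every series element carries the same I. Get I from the total resistance, then P = I² × R2.
R_total = 928 + 3900 = 4828 Ω
I = V / R_total = 60.4 / 4828 = 0.01251 A
P_R2 = I² × R2 = (0.01251)² × 3900 = 0.6104 W

0.610 W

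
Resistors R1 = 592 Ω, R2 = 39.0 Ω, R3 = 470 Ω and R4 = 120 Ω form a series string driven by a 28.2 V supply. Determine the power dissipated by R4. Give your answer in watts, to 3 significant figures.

In a series string the same current flows through every resistor — find that current, then P = I²R for the one we want.
R_total = 592 + 39.0 + 470 + 120 = 1221 Ω
I = V / R_total = 28.2 / 1221 = 0.02310 A
P_R4 = I² × R4 = (0.02310)² × 120 = 0.06401 W

0.0640 W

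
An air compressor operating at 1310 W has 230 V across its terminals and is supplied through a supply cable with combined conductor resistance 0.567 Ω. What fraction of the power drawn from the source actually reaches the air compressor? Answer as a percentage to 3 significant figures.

I = P / V = 1310 / 230 = 5.696 A through the supply cable.
P_line = I² R_line = (5.696)² × 0.567 = 18.39 W
P_source = P_load + P_line = 1310 + 18.39 = 1328 W
η = P_load / P_source = 1310 / 1328 = 0.9862

98.6 %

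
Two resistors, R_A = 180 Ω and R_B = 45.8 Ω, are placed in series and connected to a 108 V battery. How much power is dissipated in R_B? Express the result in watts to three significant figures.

Since the resistors are in series they all carry the loop current I = V/R_total; the power in any one is I²R.
R_total = 180 + 45.8 = 225.8 Ω
I = V / R_total = 108 / 225.8 = 0.4783 A
P_R_B = I² × R_B = (0.4783)² × 45.8 = 10.48 W

10.5 W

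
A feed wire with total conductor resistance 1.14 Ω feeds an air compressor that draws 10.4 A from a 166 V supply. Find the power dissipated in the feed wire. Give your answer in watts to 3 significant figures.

Line loss is just I²R for the cable — we know both I and R_line directly.
The feed wire carries the full 10.4 A.
P_line = I² R_line = (10.40)² × 1.14 = 123.3 W

123 W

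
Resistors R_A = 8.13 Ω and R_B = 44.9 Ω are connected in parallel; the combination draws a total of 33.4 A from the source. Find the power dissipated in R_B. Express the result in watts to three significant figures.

1180 W

The branches share the same voltage, but only the total current is given — find V from the equivalent resistance first.
1/R_eq = 1/8.13 + 1/44.9 ⇒ R_eq = 6.884 Ω
V = I_total × R_eq = 33.40 × 6.884 = 229.9 V
P_R_B = V² / R_B = (229.9)² / 44.9 = 1177 W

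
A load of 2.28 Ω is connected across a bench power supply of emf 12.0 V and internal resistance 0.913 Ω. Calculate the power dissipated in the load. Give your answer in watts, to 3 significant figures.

Load and internal resistance form a series loop — compute the loop current, then the load power via I²R.
I = ε / (r + R) = 12.0 / (0.913 + 2.28) = 3.758 A
P_load = I² R = (3.758)² × 2.28 = 32.20 W

32.2 W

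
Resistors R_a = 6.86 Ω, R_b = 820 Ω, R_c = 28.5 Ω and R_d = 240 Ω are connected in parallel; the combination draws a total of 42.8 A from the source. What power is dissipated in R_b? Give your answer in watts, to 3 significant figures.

We need the common branch voltage; get it from I_total × R_eq, then P = V²/R for the branch.
1/R_eq = 1/6.86 + 1/820 + 1/28.5 + 1/240 ⇒ R_eq = 5.369 Ω
V = I_total × R_eq = 42.80 × 5.369 = 229.8 V
P_R_b = V² / R_b = (229.8)² / 820 = 64.40 W

64.4 W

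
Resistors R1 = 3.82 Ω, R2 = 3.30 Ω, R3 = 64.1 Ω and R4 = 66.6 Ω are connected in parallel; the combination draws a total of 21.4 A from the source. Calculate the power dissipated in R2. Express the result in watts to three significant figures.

Parallel branches share V, not I — compute V via R_eq, then use V²/R for the target branch.
1/R_eq = 1/3.82 + 1/3.30 + 1/64.1 + 1/66.6 ⇒ R_eq = 1.679 Ω
V = I_total × R_eq = 21.40 × 1.679 = 35.94 V
P_R2 = V² / R2 = (35.94)² / 3.30 = 391.4 W

391 W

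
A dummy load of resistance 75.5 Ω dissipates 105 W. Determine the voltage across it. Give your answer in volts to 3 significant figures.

89.0 V

Rearranging the power relation for the two known quantities gives V = √(P R).
V = √(105 × 75.5) = 89.04 V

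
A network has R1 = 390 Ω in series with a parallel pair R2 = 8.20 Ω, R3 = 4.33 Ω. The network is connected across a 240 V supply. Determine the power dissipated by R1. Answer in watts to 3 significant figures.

146 W

Collapse R2‖R3 to a single equivalent, reducing the network to two series elements.
R_p = (8.20×4.33)/(8.20+4.33) = 2.834 Ω
R_total = 390 + 2.834 = 392.8 Ω
I = V / R_total = 240 / 392.8 = 0.6109 A
R1 carries the full series current, so P = I²R.
P_R1 = (0.6109)² × 390 = 145.6 W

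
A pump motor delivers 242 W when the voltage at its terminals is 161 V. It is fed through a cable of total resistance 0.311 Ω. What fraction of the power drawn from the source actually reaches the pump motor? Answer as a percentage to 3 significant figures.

99.7 %

I = P / V = 242 / 161 = 1.503 A through the cable.
P_line = I² R_line = (1.503)² × 0.311 = 0.7027 W
P_source = P_load + P_line = 242.0 + 0.7027 = 242.7 W
η = P_load / P_source = 242.0 / 242.7 = 0.9971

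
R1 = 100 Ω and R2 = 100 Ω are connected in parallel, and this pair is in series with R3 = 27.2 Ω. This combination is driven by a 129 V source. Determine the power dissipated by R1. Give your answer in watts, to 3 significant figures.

69.8 W

Reduce the parallel combination to a single R_p; the circuit then becomes R_p in series with the remaining resistor.
R_p = (100×100)/(100+100) = 50.00 Ω
R_total = R_p + 27.2 = 50.00 + 27.2 = 77.20 Ω
I = V / R_total = 129 / 77.20 = 1.671 A
Voltage across the parallel pair: V_p = I × R_p = 1.671 × 50.00 = 83.55 V
Use P = V²/R for R1 with V = V_p.
P_R1 = (83.55)² / 100 = 69.80 W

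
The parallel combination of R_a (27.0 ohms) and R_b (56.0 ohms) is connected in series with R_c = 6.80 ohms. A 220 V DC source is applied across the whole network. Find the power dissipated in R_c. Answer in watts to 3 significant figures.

Reduce the parallel combination to a single R_p; the circuit then becomes R_p in series with the remaining resistor.
R_p = (27.0×56.0)/(27.0+56.0) = 18.22 Ω
R_total = R_p + 6.80 = 18.22 + 6.80 = 25.02 Ω
I = V / R_total = 220 / 25.02 = 8.794 A
R_c carries the full series current, so P = I²R.
P_R_c = (8.794)² × 6.80 = 525.9 W

526 W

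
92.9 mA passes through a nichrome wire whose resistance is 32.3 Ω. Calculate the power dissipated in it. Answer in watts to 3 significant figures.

0.279 W

Current and resistance are given, so P = I²R is the direct form.
P = (0.09290 A)² × 32.3 Ω = 0.2788 W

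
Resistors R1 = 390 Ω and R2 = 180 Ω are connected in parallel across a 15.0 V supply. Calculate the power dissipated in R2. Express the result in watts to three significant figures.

Every branch has 15.0 V across it, so for R2 the power is simply V²/R.
P_R2 = V² / R2 = (15.0)² / 180 Ω = 1.250 W

1.25 W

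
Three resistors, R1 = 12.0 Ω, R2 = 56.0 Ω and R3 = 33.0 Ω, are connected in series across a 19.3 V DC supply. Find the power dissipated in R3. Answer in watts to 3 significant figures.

1.20 W

In a series string the same current flows through every resistor — find that current, then P = I²R for the one we want.
R_total = 12.0 + 56.0 + 33.0 = 101.0 Ω
I = V / R_total = 19.3 / 101.0 = 0.1911 A
P_R3 = I² × R3 = (0.1911)² × 33.0 = 1.205 W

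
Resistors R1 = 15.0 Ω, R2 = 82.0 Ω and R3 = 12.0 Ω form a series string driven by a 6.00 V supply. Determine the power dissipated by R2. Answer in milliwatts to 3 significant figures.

In a series string the same current flows through every resistor — find that current, then P = I²R for the one we want.
R_total = 15.0 + 82.0 + 12.0 = 109.0 Ω
I = V / R_total = 6.00 / 109.0 = 0.05505 A
P_R2 = I² × R2 = (0.05505)² × 82.0 = 0.2485 W

248 mW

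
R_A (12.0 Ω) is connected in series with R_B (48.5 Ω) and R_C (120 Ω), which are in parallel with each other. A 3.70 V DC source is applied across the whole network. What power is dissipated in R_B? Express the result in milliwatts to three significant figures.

155 mW

Replace R_B and R_C with their parallel equivalent so the circuit becomes R_A in series with R_p.
R_p = (48.5×120)/(48.5+120) = 34.54 Ω
R_total = 12.0 + 34.54 = 46.54 Ω
I = V / R_total = 3.70 / 46.54 = 0.07950 A
Voltage across the parallel pair: V_p = I × R_p = 0.07950 × 34.54 = 2.746 V
R_B sees V_p directly, so P = V_p² / R_B.
P_R_B = (2.746)² / 48.5 = 0.1555 W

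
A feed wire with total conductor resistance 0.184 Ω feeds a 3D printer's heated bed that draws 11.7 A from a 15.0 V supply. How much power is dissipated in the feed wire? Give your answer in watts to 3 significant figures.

25.2 W

The feed wire is a series resistance carrying the load current; its dissipation is I²R_line.
The feed wire carries the full 11.7 A.
P_line = I² R_line = (11.70)² × 0.184 = 25.19 W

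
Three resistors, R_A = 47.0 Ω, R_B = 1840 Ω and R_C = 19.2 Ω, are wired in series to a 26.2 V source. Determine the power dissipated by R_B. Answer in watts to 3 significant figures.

Since the resistors are in series they all carry the loop current I = V/R_total; the power in any one is I²R.
R_total = 47.0 + 1840 + 19.2 = 1906 Ω
I = V / R_total = 26.2 / 1906 = 0.01374 A
P_R_B = I² × R_B = (0.01374)² × 1840 = 0.3476 W

0.348 W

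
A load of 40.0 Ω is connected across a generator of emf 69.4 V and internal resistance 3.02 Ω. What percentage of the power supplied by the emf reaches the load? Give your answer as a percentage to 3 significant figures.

93.0 %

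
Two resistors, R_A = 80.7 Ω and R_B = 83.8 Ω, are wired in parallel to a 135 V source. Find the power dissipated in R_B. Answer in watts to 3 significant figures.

Each parallel branch sees the full supply voltage, so P = V²/R applies directly to the target branch.
P_R_B = V² / R_B = (135)² / 83.8 Ω = 217.5 W

217 W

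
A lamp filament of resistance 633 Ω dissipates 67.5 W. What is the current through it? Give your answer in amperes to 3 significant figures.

0.327 A

From P = V I = I²R = V²/R, with the two given quantities we get I = √(P / R).
I = √(67.5 / 633) = 0.3266 A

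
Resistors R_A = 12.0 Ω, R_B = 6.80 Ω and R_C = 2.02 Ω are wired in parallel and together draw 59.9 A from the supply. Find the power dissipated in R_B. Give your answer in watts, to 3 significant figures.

We need the common branch voltage; get it from I_total × R_eq, then P = V²/R for the branch.
1/R_eq = 1/12.0 + 1/6.80 + 1/2.02 ⇒ R_eq = 1.378 Ω
V = I_total × R_eq = 59.90 × 1.378 = 82.57 V
P_R_B = V² / R_B = (82.57)² / 6.80 = 1003 W

1000 W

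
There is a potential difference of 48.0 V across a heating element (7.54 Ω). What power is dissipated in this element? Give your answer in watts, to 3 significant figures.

With V across and R both known, P = V²/R gives the dissipation directly.
P = (48.0 V)² / 7.54 Ω = 305.6 W

306 W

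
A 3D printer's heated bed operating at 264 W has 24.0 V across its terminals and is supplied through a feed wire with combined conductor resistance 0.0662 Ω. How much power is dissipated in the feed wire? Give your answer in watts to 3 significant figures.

8.01 W

Line loss is just I²R for the cable — we know both I and R_line directly.
I = P / V = 264 / 24.0 = 11.00 A through the feed wire.
P_line = I² R_line = (11.00)² × 0.0662 = 8.010 W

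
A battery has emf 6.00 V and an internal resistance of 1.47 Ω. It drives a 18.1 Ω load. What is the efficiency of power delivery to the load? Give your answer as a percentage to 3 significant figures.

92.5 %

Efficiency is P_load / P_total. With a series r and R sharing the same I, P = I²R for each, so η = R/(R+r).
η = R / (R + r) = 18.1 / (18.1 + 1.47) = 0.9249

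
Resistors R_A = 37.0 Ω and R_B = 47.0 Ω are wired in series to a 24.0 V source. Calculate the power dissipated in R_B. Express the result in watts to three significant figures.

Series elements share the same current, so find I first, then use P = I²R.
R_total = 37.0 + 47.0 = 84.00 Ω
I = V / R_total = 24.0 / 84.00 = 0.2857 A
P_R_B = I² × R_B = (0.2857)² × 47.0 = 3.837 W

3.84 W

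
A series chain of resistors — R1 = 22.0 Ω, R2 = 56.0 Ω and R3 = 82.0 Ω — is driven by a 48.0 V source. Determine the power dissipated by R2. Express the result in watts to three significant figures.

5.04 W

Since the resistors are in series they all carry the loop current I = V/R_total; the power in any one is I²R.
R_total = 22.0 + 56.0 + 82.0 = 160.0 Ω
I = V / R_total = 48.0 / 160.0 = 0.3000 A
P_R2 = I² × R2 = (0.3000)² × 56.0 = 5.040 W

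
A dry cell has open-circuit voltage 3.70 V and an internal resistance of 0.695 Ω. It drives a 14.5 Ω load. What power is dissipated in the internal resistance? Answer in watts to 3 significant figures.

r is in series with the load, so it carries the full circuit current — the loss in it is I²r.
I = ε / (r + R) = 3.70 / (0.695 + 14.5) = 0.2435 A
P_int = I² r = (0.2435)² × 0.695 = 0.04121 W

0.0412 W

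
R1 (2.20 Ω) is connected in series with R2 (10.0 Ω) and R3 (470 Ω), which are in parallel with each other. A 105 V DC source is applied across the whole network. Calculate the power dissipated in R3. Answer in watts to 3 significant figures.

Reduce the parallel pair to R_p first; the network is then a simple series string.
R_p = (10.0×470)/(10.0+470) = 9.792 Ω
R_total = 2.20 + 9.792 = 11.99 Ω
I = V / R_total = 105 / 11.99 = 8.756 A
Voltage across the parallel pair: V_p = I × R_p = 8.756 × 9.792 = 85.74 V
R3 is across V_p, so use P = V²/R for that branch.
P_R3 = (85.74)² / 470 = 15.64 W

15.6 W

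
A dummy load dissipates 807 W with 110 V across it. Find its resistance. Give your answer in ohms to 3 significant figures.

Inverting the appropriate power form: R = V² / P.
R = (110)² / 807 = 14.99 Ω

15.0 Ω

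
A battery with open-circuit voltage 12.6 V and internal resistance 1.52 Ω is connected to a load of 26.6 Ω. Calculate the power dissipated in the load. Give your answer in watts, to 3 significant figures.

The internal resistance and the load are in series, so the same I flows through both; get I from ε/(r+R), then I²R for the load.
I = ε / (r + R) = 12.6 / (1.52 + 26.6) = 0.4481 A
P_load = I² R = (0.4481)² × 26.6 = 5.341 W

5.34 W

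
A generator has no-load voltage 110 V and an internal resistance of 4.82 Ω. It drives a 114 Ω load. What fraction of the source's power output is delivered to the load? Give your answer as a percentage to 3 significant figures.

95.9 %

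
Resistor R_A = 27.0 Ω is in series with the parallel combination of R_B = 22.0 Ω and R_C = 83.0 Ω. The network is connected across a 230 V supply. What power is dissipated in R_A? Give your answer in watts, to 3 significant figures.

725 W

First combine the parallel branches into one equivalent R_p, then R_A + R_p is a series pair.
R_p = (22.0×83.0)/(22.0+83.0) = 17.39 Ω
R_total = 27.0 + 17.39 = 44.39 Ω
I = V / R_total = 230 / 44.39 = 5.181 A
All the current flows through R_A; use P = I²R.
P_R_A = (5.181)² × 27.0 = 724.8 W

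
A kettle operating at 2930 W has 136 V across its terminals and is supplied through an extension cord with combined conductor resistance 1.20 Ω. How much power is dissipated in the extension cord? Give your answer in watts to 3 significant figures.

557 W

Only the current and the line resistance are needed for the I²R loss.
I = P / V = 2930 / 136 = 21.54 A through the extension cord.
P_line = I² R_line = (21.54)² × 1.20 = 557.0 W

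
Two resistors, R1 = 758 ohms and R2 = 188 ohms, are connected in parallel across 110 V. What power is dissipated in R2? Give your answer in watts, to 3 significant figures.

64.4 W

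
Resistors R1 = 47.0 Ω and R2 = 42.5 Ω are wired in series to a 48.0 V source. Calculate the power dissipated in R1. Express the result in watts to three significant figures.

13.5 W

Series elements share the same current, so find I first, then use P = I²R.
R_total = 47.0 + 42.5 = 89.50 Ω
I = V / R_total = 48.0 / 89.50 = 0.5363 A
P_R1 = I² × R1 = (0.5363)² × 47.0 = 13.52 W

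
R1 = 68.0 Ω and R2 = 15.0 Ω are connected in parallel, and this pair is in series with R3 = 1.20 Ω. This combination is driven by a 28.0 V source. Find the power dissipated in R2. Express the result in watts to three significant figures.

First find R_p for the parallel pair, then treat R_p + R3 as a series loop.
R_p = (68.0×15.0)/(68.0+15.0) = 12.29 Ω
R_total = R_p + 1.20 = 12.29 + 1.20 = 13.49 Ω
I = V / R_total = 28.0 / 13.49 = 2.076 A
Voltage across the parallel pair: V_p = I × R_p = 2.076 × 12.29 = 25.51 V
Use P = V²/R for R2 with V = V_p.
P_R2 = (25.51)² / 15.0 = 43.38 W

43.4 W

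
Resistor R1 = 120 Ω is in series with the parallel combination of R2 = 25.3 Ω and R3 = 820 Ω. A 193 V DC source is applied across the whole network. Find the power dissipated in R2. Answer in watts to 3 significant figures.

Replace R2 and R3 with their parallel equivalent so the circuit becomes R1 in series with R_p.
R_p = (25.3×820)/(25.3+820) = 24.54 Ω
R_total = 120 + 24.54 = 144.5 Ω
I = V / R_total = 193 / 144.5 = 1.335 A
Voltage across the parallel pair: V_p = I × R_p = 1.335 × 24.54 = 32.77 V
R2 sees V_p directly, so P = V_p² / R2.
P_R2 = (32.77)² / 25.3 = 42.45 W

42.4 W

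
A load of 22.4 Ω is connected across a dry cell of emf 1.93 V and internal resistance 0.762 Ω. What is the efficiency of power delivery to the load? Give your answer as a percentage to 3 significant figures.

Both r and R carry the same current, so the power split is just the resistance split: η = R/(R+r).
η = R / (R + r) = 22.4 / (22.4 + 0.762) = 0.9671

96.7 %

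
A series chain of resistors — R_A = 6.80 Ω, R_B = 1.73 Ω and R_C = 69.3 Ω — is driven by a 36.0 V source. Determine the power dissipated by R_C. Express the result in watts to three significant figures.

Every series element carries the same I. Get I from the total resistance, then P = I² × R_C.
R_total = 6.80 + 1.73 + 69.3 = 77.83 Ω
I = V / R_total = 36.0 / 77.83 = 0.4625 A
P_R_C = I² × R_C = (0.4625)² × 69.3 = 14.83 W

14.8 W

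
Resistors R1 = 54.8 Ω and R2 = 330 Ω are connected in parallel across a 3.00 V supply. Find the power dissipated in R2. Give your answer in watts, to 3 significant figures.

0.0273 W

Parallel branches share the same voltage; P = V²/R gives the branch power in one step.
P_R2 = V² / R2 = (3.00)² / 330 Ω = 0.02727 W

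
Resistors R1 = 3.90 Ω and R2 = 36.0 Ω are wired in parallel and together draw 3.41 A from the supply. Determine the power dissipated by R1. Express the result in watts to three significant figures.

Only the total current is stated, so first find the parallel equivalent to get the voltage across the combination.
1/R_eq = 1/3.90 + 1/36.0 ⇒ R_eq = 3.519 Ω
V = I_total × R_eq = 3.410 × 3.519 = 12.00 V
P_R1 = V² / R1 = (12.00)² / 3.90 = 36.92 W

36.9 W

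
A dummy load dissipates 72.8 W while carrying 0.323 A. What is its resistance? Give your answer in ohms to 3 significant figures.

698 Ω

From P = V I = I²R = V²/R, with the two given quantities we get R = P / I².
R = 72.8 / (0.3230)² = 697.8 Ω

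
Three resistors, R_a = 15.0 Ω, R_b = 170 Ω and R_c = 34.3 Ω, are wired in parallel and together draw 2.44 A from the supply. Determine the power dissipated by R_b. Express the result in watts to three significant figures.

Parallel branches share V, not I — compute V via R_eq, then use V²/R for the target branch.
1/R_eq = 1/15.0 + 1/170 + 1/34.3 ⇒ R_eq = 9.832 Ω
V = I_total × R_eq = 2.440 × 9.832 = 23.99 V
P_R_b = V² / R_b = (23.99)² / 170 = 3.386 W

3.39 W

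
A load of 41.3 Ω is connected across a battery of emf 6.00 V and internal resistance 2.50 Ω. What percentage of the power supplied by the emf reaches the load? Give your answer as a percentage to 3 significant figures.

94.3 %

η = P_load/(P_load+P_int) = I²R/(I²R+I²r) = R/(R+r) — the I² cancels for series elements.
η = R / (R + r) = 41.3 / (41.3 + 2.50) = 0.9429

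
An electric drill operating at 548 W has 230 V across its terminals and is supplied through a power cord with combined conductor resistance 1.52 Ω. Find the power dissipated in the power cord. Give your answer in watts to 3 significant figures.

The power cord and load are in series, so the same current flows in both; the loss is I²R_line.
I = P / V = 548 / 230 = 2.383 A through the power cord.
P_line = I² R_line = (2.383)² × 1.52 = 8.629 W

8.63 W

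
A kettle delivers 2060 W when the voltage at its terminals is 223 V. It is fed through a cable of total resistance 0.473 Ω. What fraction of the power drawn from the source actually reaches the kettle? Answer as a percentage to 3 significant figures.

I = P / V = 2060 / 223 = 9.238 A through the cable.
P_line = I² R_line = (9.238)² × 0.473 = 40.36 W
P_source = P_load + P_line = 2060 + 40.36 = 2100 W
η = P_load / P_source = 2060 / 2100 = 0.9808

98.1 %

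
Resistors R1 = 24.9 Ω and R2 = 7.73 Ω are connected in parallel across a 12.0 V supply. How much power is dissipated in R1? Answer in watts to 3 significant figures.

5.78 W

Every branch has 12.0 V across it, so for R1 the power is simply V²/R.
P_R1 = V² / R1 = (12.0)² / 24.9 Ω = 5.783 W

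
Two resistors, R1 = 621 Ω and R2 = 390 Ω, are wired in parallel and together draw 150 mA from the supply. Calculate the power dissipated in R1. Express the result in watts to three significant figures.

2.08 W

Only the total current is stated, so first find the parallel equivalent to get the voltage across the combination.
1/R_eq = 1/621 + 1/390 ⇒ R_eq = 239.6 Ω
V = I_total × R_eq = 0.1500 × 239.6 = 35.93 V
P_R1 = V² / R1 = (35.93)² / 621 = 2.079 W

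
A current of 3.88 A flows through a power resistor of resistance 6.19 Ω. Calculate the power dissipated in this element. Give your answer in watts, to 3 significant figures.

93.2 W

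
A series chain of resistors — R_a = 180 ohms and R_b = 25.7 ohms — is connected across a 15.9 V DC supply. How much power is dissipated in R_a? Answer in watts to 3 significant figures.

1.08 W

The current is common to all series resistors; compute it, then apply P = I²R for the target.
R_total = 180 + 25.7 = 205.7 Ω
I = V / R_total = 15.9 / 205.7 = 0.07730 A
P_R_a = I² × R_a = (0.07730)² × 180 = 1.075 W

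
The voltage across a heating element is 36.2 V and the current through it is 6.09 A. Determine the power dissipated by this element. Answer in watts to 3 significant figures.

220 W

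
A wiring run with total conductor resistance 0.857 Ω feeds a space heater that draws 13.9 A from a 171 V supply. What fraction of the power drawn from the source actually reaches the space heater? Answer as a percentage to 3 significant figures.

The wiring run carries the full 13.9 A.
P_line = I² R_line = (13.90)² × 0.857 = 165.6 W
P_source = V I = 171 × 13.90 = 2377 W; P_load = 2211 W
η = P_load / P_source = 2211 / 2377 = 0.9303

93.0 %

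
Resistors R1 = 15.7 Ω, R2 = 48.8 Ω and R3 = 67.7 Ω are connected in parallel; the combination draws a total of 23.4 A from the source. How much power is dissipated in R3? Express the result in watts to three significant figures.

Parallel branches share V, not I — compute V via R_eq, then use V²/R for the target branch.
1/R_eq = 1/15.7 + 1/48.8 + 1/67.7 ⇒ R_eq = 10.11 Ω
V = I_total × R_eq = 23.40 × 10.11 = 236.5 V
P_R3 = V² / R3 = (236.5)² / 67.7 = 825.9 W

826 W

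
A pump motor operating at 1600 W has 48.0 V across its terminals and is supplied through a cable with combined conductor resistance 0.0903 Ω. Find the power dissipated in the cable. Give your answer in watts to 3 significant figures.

100 W

The cable is a series resistance carrying the load current; its dissipation is I²R_line.
I = P / V = 1600 / 48.0 = 33.33 A through the cable.
P_line = I² R_line = (33.33)² × 0.0903 = 100.3 W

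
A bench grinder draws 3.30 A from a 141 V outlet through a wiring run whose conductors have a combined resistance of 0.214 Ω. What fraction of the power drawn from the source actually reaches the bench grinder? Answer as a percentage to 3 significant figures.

The wiring run carries the full 3.30 A.
P_line = I² R_line = (3.300)² × 0.214 = 2.330 W
P_source = V I = 141 × 3.300 = 465.3 W; P_load = 463.0 W
η = P_load / P_source = 463.0 / 465.3 = 0.9950

99.5 %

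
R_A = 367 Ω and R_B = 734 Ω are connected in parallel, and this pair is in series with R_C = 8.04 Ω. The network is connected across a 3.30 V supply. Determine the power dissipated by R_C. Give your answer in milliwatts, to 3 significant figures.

Reduce the parallel combination to a single R_p; the circuit then becomes R_p in series with the remaining resistor.
R_p = (367×734)/(367+734) = 244.7 Ω
R_total = R_p + 8.04 = 244.7 + 8.04 = 252.7 Ω
I = V / R_total = 3.30 / 252.7 = 0.01306 A
R_C carries the full series current, so P = I²R.
P_R_C = (0.01306)² × 8.04 = 0.001371 W

1.37 mW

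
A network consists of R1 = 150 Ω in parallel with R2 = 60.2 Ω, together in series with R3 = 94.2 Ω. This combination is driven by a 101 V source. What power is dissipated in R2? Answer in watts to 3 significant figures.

16.6 W

Collapse the R1‖R2 pair into one equivalent R_p; then R_p and R3 form a series string.
R_p = (150×60.2)/(150+60.2) = 42.96 Ω
R_total = R_p + 94.2 = 42.96 + 94.2 = 137.2 Ω
I = V / R_total = 101 / 137.2 = 0.7364 A
Voltage across the parallel pair: V_p = I × R_p = 0.7364 × 42.96 = 31.63 V
R2 has V_p across it, so P = V_p²/R2.
P_R2 = (31.63)² / 60.2 = 16.62 W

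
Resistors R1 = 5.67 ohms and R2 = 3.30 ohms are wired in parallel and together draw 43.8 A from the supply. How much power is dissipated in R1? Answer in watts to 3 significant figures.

1470 W

The branches share the same voltage, but only the total current is given — find V from the equivalent resistance first.
1/R_eq = 1/5.67 + 1/3.30 ⇒ R_eq = 2.086 Ω
V = I_total × R_eq = 43.80 × 2.086 = 91.36 V
P_R1 = V² / R1 = (91.36)² / 5.67 = 1472 W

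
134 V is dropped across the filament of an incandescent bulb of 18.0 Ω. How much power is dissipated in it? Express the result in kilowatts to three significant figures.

0.998 kW

V and R are stated; P = V²/R avoids computing the current.
P = (134 V)² / 18.0 Ω = 997.6 W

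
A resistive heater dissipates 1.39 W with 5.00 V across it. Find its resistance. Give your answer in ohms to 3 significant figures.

18.0 Ω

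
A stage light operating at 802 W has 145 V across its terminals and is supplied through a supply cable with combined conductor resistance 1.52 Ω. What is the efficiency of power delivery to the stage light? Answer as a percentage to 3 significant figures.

94.5 %

I = P / V = 802 / 145 = 5.531 A through the supply cable.
P_line = I² R_line = (5.531)² × 1.52 = 46.50 W
P_source = P_load + P_line = 802.0 + 46.50 = 848.5 W
η = P_load / P_source = 802.0 / 848.5 = 0.9452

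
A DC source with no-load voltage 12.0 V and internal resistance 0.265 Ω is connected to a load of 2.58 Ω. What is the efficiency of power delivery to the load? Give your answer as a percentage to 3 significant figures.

90.7 %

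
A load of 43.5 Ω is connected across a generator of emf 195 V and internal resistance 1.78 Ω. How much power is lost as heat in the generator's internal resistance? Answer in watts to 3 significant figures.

r is in series with the load, so it carries the full circuit current — the loss in it is I²r.
I = ε / (r + R) = 195 / (1.78 + 43.5) = 4.307 A
P_int = I² r = (4.307)² × 1.78 = 33.01 W

33.0 W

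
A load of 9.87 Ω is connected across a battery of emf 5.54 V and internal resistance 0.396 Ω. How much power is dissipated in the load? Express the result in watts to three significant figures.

With r and R in series, I = ε/(r+R); the load dissipates I²R.
I = ε / (r + R) = 5.54 / (0.396 + 9.87) = 0.5396 A
P_load = I² R = (0.5396)² × 9.87 = 2.874 W

2.87 W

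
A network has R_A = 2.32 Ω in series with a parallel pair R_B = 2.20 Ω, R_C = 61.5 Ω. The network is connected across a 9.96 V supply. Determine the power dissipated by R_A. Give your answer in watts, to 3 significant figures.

Reduce the parallel pair to R_p first; the network is then a simple series string.
R_p = (2.20×61.5)/(2.20+61.5) = 2.124 Ω
R_total = 2.32 + 2.124 = 4.444 Ω
I = V / R_total = 9.96 / 4.444 = 2.241 A
All the current flows through R_A; use P = I²R.
P_R_A = (2.241)² × 2.32 = 11.65 W

11.7 W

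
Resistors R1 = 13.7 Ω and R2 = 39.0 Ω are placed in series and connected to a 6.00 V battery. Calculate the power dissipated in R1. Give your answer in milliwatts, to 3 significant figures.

Every series element carries the same I. Get I from the total resistance, then P = I² × R1.
R_total = 13.7 + 39.0 = 52.70 Ω
I = V / R_total = 6.00 / 52.70 = 0.1139 A
P_R1 = I² × R1 = (0.1139)² × 13.7 = 0.1776 W

178 mW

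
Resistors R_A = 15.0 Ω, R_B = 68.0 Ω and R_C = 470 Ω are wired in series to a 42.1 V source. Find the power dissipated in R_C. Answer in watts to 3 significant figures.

2.72 W

The current is common to all series resistors; compute it, then apply P = I²R for the target.
R_total = 15.0 + 68.0 + 470 = 553.0 Ω
I = V / R_total = 42.1 / 553.0 = 0.07613 A
P_R_C = I² × R_C = (0.07613)² × 470 = 2.724 W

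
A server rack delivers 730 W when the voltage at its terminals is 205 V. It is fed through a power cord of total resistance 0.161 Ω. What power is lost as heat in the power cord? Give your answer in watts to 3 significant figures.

2.04 W

The power cord and load are in series, so the same current flows in both; the loss is I²R_line.
I = P / V = 730 / 205 = 3.561 A through the power cord.
P_line = I² R_line = (3.561)² × 0.161 = 2.042 W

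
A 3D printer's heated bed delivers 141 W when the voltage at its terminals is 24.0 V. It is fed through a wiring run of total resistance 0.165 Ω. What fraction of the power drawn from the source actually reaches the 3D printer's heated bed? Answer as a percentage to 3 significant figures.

I = P / V = 141 / 24.0 = 5.875 A through the wiring run.
P_line = I² R_line = (5.875)² × 0.165 = 5.695 W
P_source = P_load + P_line = 141.0 + 5.695 = 146.7 W
η = P_load / P_source = 141.0 / 146.7 = 0.9612

96.1 %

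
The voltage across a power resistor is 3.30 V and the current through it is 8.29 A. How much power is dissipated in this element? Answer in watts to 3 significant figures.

V and I are known directly — P = V I, no intermediate step needed.
P = 3.30 V × 8.290 A = 27.36 W

27.4 W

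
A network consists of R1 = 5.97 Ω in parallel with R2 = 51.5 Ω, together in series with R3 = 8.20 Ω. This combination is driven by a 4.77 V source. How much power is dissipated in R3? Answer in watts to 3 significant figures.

1.02 W

Reduce the parallel combination to a single R_p; the circuit then becomes R_p in series with the remaining resistor.
R_p = (5.97×51.5)/(5.97+51.5) = 5.350 Ω
R_total = R_p + 8.20 = 5.350 + 8.20 = 13.55 Ω
I = V / R_total = 4.77 / 13.55 = 0.3520 A
R3 carries the full series current, so P = I²R.
P_R3 = (0.3520)² × 8.20 = 1.016 W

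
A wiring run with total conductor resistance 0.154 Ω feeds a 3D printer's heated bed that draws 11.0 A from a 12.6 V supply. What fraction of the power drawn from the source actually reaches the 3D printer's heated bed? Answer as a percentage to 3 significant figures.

86.6 %

The wiring run carries the full 11.0 A.
P_line = I² R_line = (11.00)² × 0.154 = 18.63 W
P_source = V I = 12.6 × 11.00 = 138.6 W; P_load = 120.0 W
η = P_load / P_source = 120.0 / 138.6 = 0.8656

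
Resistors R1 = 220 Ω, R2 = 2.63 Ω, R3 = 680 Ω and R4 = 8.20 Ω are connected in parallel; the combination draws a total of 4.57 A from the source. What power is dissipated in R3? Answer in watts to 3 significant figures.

0.119 W

Parallel branches share V, not I — compute V via R_eq, then use V²/R for the target branch.
1/R_eq = 1/220 + 1/2.63 + 1/680 + 1/8.20 ⇒ R_eq = 1.968 Ω
V = I_total × R_eq = 4.570 × 1.968 = 8.993 V
P_R3 = V² / R3 = (8.993)² / 680 = 0.1189 W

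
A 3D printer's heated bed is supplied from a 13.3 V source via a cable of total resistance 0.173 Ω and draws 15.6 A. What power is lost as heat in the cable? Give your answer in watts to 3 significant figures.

Only the current and the line resistance are needed for the I²R loss.
The cable carries the full 15.6 A.
P_line = I² R_line = (15.60)² × 0.173 = 42.10 W

42.1 W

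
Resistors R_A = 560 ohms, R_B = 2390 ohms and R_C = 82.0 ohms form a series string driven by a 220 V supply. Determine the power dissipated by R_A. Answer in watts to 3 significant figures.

Series elements share the same current, so find I first, then use P = I²R.
R_total = 560 + 2390 + 82.0 = 3032 Ω
I = V / R_total = 220 / 3032 = 0.07256 A
P_R_A = I² × R_A = (0.07256)² × 560 = 2.948 W

2.95 W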